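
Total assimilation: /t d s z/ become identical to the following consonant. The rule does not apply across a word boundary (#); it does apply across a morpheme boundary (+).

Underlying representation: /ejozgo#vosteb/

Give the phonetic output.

/z/ before /g/ → [g] (total assimilation)
/s/ before /t/ → [t] (total assimilation)

[ejoggo#votteb]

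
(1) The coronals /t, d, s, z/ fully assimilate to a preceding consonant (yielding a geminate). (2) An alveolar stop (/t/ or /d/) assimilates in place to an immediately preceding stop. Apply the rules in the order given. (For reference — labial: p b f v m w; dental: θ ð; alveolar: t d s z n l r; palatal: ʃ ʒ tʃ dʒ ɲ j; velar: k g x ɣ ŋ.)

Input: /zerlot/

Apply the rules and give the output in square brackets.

Rule 1: no segment meets the rule's conditions; no change.
After rule 1: zerlot
Rule 2: no segment meets the rule's conditions; no change.

[zerlot]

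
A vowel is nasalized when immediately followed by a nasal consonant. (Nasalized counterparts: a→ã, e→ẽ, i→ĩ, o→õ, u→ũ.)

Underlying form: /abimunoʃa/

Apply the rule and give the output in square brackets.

/i/ before nasal /m/ → [ĩ]
/u/ before nasal /n/ → [ũ]

[abĩmũnoʃa]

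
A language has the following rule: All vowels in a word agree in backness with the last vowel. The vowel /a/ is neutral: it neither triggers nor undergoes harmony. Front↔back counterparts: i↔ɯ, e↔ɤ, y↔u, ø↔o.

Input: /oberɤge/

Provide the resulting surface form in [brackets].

/o/ harmonizes with /e/ ([-back]) → [ø]
/ɤ/ harmonizes with /e/ ([-back]) → [e]

[øberege]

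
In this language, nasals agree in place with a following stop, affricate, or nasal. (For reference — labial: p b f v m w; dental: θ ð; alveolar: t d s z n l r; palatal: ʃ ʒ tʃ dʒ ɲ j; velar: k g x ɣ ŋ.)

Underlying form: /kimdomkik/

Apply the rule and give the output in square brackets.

/m/ before /d/ (alveolar) → [n]
/m/ before /k/ (velar) → [ŋ]

[kindoŋkik]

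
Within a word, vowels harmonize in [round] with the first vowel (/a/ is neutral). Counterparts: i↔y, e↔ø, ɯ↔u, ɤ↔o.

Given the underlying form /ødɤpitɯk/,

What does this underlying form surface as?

/ɤ/ harmonizes with /ø/ ([+round]) → [o]
/i/ harmonizes with /ø/ ([+round]) → [y]
/ɯ/ harmonizes with /ø/ ([+round]) → [u]

[ødopytuk]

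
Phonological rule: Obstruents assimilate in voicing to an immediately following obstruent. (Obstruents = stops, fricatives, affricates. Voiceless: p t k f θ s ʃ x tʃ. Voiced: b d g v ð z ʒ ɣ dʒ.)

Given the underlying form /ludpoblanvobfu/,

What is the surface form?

[lutpoblanvopfu]

/d/ before /p/ (voiceless) → [t]
/b/ before /f/ (voiceless) → [p]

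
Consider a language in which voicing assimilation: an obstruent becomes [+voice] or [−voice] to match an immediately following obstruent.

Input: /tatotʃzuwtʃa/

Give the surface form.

[tatodʒzuwtʃa]

/tʃ/ before /z/ (voiced) → [dʒ]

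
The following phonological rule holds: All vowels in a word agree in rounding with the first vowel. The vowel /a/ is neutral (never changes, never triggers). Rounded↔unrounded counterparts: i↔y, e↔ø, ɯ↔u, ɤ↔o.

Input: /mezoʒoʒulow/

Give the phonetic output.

[mezɤʒɤʒɯlɤw]

/o/ harmonizes with /e/ ([-round]) → [ɤ]
/o/ harmonizes with /e/ ([-round]) → [ɤ]
/u/ harmonizes with /e/ ([-round]) → [ɯ]
/o/ harmonizes with /e/ ([-round]) → [ɤ]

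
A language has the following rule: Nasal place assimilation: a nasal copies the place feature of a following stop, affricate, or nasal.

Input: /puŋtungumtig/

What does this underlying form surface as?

[puntuŋguntig]

/ŋ/ before /t/ (alveolar) → [n]
/n/ before /g/ (velar) → [ŋ]
/m/ before /t/ (alveolar) → [n]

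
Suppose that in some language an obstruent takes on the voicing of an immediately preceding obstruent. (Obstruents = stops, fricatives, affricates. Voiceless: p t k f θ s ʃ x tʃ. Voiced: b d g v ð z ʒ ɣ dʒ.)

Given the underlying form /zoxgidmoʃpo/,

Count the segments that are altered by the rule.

1

/g/ after /x/ (voiceless) → [k]
1 segment changes.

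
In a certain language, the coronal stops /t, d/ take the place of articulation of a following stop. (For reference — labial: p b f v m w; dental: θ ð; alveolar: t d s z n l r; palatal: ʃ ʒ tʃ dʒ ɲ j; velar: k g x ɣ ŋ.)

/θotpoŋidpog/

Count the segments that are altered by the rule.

/t/ before /p/ (labial) → [p]
/d/ before /p/ (labial) → [b]
2 segments change.

2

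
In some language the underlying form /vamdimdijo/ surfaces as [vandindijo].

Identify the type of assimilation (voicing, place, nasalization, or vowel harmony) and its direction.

place assimilation, regressive

/m/→[n] /m/→[n].
Each target copies a feature from the following segment, so the direction is regressive.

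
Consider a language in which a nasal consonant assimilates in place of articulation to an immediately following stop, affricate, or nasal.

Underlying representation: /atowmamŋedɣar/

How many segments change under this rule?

/m/ before /ŋ/ (velar) → [ŋ]
1 segment changes.

1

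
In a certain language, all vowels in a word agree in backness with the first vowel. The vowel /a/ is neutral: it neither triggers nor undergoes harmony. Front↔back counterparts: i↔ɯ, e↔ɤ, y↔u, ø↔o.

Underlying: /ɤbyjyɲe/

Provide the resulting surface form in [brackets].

[ɤbujuɲɤ]

/y/ harmonizes with /ɤ/ ([+back]) → [u]
/y/ harmonizes with /ɤ/ ([+back]) → [u]
/e/ harmonizes with /ɤ/ ([+back]) → [ɤ]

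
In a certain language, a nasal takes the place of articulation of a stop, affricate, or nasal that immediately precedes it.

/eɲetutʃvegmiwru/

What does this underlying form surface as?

/m/ after /g/ (velar) → [ŋ]

[eɲetutʃvegŋiwru]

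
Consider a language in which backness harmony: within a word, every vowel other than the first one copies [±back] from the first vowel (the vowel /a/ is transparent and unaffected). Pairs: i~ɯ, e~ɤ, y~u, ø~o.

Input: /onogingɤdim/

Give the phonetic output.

/i/ harmonizes with /o/ ([+back]) → [ɯ]
/i/ harmonizes with /o/ ([+back]) → [ɯ]

[onogɯngɤdɯm]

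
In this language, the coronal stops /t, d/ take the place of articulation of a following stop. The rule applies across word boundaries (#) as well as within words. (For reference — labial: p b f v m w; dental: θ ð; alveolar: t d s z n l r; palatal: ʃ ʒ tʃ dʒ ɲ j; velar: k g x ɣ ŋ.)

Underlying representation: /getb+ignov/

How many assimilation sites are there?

1

/t/ before /b/ (labial) → [p]
1 segment changes.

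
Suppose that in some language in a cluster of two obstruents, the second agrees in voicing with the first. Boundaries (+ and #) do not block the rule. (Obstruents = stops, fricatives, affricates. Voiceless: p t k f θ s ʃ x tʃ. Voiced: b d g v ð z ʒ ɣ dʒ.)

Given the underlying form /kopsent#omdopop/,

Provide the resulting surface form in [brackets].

no segment meets the rule's conditions; no change.

[kopsent#omdopop]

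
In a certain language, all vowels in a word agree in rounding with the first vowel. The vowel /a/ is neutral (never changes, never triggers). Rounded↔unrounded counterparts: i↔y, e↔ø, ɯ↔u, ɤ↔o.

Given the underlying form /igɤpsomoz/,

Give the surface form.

[igɤpsɤmɤz]

/o/ harmonizes with /i/ ([-round]) → [ɤ]
/o/ harmonizes with /i/ ([-round]) → [ɤ]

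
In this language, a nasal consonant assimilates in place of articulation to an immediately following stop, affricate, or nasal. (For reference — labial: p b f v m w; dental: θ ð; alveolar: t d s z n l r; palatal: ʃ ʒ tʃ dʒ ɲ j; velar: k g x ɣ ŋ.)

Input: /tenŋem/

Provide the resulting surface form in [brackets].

/n/ before /ŋ/ (velar) → [ŋ]

[teŋŋem]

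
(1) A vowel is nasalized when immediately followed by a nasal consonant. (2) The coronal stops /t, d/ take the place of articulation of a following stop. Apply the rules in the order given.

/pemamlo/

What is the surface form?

[pẽmãmlo]

Rule 1: /e/ before nasal /m/ → [ẽ]
Rule 1: /a/ before nasal /m/ → [ã]
After rule 1: pẽmãmlo
Rule 2: no segment meets the rule's conditions; no change.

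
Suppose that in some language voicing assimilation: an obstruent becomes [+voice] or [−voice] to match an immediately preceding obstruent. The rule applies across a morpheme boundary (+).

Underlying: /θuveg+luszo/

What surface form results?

[θuveg+lusso]

/z/ after /s/ (voiceless) → [s]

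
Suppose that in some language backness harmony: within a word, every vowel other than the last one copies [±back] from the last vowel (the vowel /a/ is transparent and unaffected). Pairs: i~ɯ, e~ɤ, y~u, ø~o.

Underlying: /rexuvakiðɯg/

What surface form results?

[rɤxuvakɯðɯg]

/e/ harmonizes with /ɯ/ ([+back]) → [ɤ]
/i/ harmonizes with /ɯ/ ([+back]) → [ɯ]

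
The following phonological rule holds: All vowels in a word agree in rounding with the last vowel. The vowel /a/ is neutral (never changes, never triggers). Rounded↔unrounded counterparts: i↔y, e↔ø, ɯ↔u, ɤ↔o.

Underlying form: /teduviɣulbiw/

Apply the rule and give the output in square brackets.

/u/ harmonizes with /i/ ([-round]) → [ɯ]
/u/ harmonizes with /i/ ([-round]) → [ɯ]

[tedɯviɣɯlbiw]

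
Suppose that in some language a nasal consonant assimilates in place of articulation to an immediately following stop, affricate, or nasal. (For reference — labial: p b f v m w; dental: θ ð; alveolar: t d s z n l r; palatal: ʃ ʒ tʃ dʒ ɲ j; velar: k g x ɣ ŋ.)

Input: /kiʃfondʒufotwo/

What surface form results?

/n/ before /dʒ/ (palatal) → [ɲ]

[kiʃfoɲdʒufotwo]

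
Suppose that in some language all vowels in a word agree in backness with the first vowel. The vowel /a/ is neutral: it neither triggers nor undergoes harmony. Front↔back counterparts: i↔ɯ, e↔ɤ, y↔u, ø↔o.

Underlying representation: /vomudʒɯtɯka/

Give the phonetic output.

[vomudʒɯtɯka]

no segment meets the rule's conditions; no change.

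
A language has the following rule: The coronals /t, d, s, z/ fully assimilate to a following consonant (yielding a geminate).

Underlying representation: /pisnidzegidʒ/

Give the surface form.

[pinnizzegidʒ]

/s/ before /n/ → [n] (total assimilation)
/d/ before /z/ → [z] (total assimilation)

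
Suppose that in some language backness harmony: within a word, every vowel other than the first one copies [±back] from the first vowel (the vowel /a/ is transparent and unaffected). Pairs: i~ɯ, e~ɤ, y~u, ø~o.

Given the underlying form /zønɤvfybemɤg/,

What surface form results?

/ɤ/ harmonizes with /ø/ ([-back]) → [e]
/ɤ/ harmonizes with /ø/ ([-back]) → [e]

[zønevfybemeg]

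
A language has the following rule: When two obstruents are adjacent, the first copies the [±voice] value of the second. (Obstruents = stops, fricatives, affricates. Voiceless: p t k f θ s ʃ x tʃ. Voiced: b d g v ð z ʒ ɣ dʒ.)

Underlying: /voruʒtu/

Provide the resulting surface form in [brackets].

[voruʃtu]

/ʒ/ before /t/ (voiceless) → [ʃ]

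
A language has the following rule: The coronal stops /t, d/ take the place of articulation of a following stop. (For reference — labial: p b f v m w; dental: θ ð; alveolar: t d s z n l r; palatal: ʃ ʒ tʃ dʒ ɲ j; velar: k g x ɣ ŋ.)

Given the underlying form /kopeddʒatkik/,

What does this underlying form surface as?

[kopeddʒakkik]

/t/ before /k/ (velar) → [k]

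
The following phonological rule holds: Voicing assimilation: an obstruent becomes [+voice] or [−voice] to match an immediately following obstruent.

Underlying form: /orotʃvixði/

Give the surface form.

[orodʒviɣði]

/tʃ/ before /v/ (voiced) → [dʒ]
/x/ before /ð/ (voiced) → [ɣ]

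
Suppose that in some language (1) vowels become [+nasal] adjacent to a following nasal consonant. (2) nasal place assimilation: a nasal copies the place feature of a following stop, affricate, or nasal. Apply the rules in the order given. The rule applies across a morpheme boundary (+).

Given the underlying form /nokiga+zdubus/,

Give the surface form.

[nokiga+zdubus]

Rule 1: no segment meets the rule's conditions; no change.
After rule 1: nokiga+zdubus
Rule 2: no segment meets the rule's conditions; no change.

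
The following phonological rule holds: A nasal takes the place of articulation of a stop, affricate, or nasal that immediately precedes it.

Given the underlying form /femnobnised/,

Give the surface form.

[femmobmised]

/n/ after /m/ (labial) → [m]
/n/ after /b/ (labial) → [m]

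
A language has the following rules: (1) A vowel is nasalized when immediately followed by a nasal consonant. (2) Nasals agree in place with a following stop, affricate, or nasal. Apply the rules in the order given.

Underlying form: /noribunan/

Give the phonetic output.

[noribũnãn]

Rule 1: /u/ before nasal /n/ → [ũ]
Rule 1: /a/ before nasal /n/ → [ã]
After rule 1: noribũnãn
Rule 2: no segment meets the rule's conditions; no change.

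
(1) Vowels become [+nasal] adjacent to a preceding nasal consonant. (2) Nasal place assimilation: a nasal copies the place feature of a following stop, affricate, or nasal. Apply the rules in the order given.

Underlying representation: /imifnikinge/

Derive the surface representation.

Rule 1: /i/ after nasal /m/ → [ĩ]
Rule 1: /i/ after nasal /n/ → [ĩ]
After rule 1: imĩfnĩkinge
Rule 2: /n/ before /g/ (velar) → [ŋ]

[imĩfnĩkiŋge]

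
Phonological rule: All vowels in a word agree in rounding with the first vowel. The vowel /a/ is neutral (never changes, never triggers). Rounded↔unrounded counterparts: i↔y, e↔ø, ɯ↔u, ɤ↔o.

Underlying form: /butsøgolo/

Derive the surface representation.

no segment meets the rule's conditions; no change.

[butsøgolo]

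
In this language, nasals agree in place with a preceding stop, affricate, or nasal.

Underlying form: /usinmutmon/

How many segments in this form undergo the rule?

2

/m/ after /n/ (alveolar) → [n]
/m/ after /t/ (alveolar) → [n]
2 segments change.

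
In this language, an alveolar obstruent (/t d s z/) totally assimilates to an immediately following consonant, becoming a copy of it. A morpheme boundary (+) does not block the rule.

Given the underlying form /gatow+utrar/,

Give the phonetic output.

/t/ before /r/ → [r] (total assimilation)

[gatow+urrar]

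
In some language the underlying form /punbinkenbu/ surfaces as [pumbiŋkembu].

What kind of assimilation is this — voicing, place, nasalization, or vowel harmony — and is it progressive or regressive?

place assimilation, regressive

/n/→[m] /n/→[ŋ] /n/→[m].
Each target copies a feature from the following segment, so the direction is regressive.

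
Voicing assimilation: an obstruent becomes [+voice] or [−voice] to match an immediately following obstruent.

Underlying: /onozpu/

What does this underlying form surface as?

[onospu]

/z/ before /p/ (voiceless) → [s]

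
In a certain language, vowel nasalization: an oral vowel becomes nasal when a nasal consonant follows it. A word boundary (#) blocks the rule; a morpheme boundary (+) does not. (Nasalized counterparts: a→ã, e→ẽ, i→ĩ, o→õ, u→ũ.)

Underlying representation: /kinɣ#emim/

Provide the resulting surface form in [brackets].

/i/ before nasal /n/ → [ĩ]
/e/ before nasal /m/ → [ẽ]
/i/ before nasal /m/ → [ĩ]

[kĩnɣ#ẽmĩm]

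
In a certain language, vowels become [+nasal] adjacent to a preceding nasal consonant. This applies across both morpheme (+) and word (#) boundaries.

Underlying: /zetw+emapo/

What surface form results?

[zetw+emãpo]

/a/ after nasal /m/ → [ã]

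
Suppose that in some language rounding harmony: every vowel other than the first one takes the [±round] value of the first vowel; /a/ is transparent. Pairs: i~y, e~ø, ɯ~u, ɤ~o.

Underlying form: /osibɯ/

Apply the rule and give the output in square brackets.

/i/ harmonizes with /o/ ([+round]) → [y]
/ɯ/ harmonizes with /o/ ([+round]) → [u]

[osybu]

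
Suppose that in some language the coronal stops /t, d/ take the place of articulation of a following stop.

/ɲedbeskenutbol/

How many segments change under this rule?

/d/ before /b/ (labial) → [b]
/t/ before /b/ (labial) → [p]
2 segments change.

2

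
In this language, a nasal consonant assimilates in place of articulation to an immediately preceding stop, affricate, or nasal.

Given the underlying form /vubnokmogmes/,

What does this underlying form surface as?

/n/ after /b/ (labial) → [m]
/m/ after /k/ (velar) → [ŋ]
/m/ after /g/ (velar) → [ŋ]

[vubmokŋogŋes]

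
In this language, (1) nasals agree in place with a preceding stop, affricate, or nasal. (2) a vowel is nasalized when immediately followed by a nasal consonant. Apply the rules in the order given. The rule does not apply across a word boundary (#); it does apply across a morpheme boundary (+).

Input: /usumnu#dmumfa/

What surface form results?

Rule 1: /n/ after /m/ (labial) → [m]
Rule 1: /m/ after /d/ (alveolar) → [n]
After rule 1: usummu#dnumfa
Rule 2: /u/ before nasal /m/ → [ũ]
Rule 2: /u/ before nasal /m/ → [ũ]

[usũmmu#dnũmfa]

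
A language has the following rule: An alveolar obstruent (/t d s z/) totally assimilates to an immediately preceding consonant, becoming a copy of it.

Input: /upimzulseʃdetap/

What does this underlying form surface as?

/z/ after /m/ → [m] (total assimilation)
/s/ after /l/ → [l] (total assimilation)
/d/ after /ʃ/ → [ʃ] (total assimilation)

[upimmulleʃʃetap]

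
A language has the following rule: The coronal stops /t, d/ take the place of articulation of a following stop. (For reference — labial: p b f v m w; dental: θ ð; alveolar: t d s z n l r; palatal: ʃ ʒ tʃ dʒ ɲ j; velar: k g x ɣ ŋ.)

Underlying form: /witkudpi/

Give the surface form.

/t/ before /k/ (velar) → [k]
/d/ before /p/ (labial) → [b]

[wikkubpi]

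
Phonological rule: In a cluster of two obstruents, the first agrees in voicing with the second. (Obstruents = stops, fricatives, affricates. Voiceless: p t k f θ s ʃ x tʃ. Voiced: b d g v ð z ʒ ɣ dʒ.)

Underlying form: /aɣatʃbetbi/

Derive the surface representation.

[aɣadʒbedbi]

/tʃ/ before /b/ (voiced) → [dʒ]
/t/ before /b/ (voiced) → [d]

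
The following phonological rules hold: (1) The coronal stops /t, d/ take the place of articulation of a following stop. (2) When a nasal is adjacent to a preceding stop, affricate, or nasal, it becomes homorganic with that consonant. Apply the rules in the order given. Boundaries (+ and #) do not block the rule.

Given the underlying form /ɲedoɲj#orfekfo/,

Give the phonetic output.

[ɲedoɲj#orfekfo]

Rule 1: no segment meets the rule's conditions; no change.
After rule 1: ɲedoɲj#orfekfo
Rule 2: no segment meets the rule's conditions; no change.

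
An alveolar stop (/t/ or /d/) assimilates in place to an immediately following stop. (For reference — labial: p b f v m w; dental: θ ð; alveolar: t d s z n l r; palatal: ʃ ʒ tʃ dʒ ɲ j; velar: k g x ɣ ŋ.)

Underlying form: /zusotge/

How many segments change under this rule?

1

/t/ before /g/ (velar) → [k]
1 segment changes.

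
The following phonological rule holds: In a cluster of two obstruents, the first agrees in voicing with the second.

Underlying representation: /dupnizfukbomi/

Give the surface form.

[dupnisfugbomi]

/z/ before /f/ (voiceless) → [s]
/k/ before /b/ (voiced) → [g]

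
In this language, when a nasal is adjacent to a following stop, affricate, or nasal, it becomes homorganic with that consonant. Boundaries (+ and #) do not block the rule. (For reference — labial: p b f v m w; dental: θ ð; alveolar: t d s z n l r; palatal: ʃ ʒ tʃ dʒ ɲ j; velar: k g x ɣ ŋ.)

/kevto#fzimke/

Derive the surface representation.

[kevto#fziŋke]

/m/ before /k/ (velar) → [ŋ]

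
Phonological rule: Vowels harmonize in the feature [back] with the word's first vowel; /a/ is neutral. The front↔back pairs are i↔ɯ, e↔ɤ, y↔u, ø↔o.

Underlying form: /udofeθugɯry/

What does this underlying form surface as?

/e/ harmonizes with /u/ ([+back]) → [ɤ]
/y/ harmonizes with /u/ ([+back]) → [u]

[udofɤθugɯru]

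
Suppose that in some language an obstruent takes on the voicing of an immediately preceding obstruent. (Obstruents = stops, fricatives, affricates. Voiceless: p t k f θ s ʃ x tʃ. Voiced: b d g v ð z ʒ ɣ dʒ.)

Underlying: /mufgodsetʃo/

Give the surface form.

[mufkodzetʃo]

/g/ after /f/ (voiceless) → [k]
/s/ after /d/ (voiced) → [z]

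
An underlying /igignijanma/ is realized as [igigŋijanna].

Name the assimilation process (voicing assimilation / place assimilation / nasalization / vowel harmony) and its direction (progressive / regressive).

place assimilation, progressive

/n/→[ŋ] /m/→[n].
Each target copies a feature from the preceding segment, so the direction is progressive.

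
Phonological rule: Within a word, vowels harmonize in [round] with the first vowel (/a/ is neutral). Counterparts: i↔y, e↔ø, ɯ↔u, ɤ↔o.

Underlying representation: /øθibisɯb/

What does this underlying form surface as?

[øθybysub]

/i/ harmonizes with /ø/ ([+round]) → [y]
/i/ harmonizes with /ø/ ([+round]) → [y]
/ɯ/ harmonizes with /ø/ ([+round]) → [u]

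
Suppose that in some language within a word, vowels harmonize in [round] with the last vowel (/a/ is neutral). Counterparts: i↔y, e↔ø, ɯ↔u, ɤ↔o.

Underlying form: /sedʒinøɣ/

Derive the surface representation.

/e/ harmonizes with /ø/ ([+round]) → [ø]
/i/ harmonizes with /ø/ ([+round]) → [y]

[sødʒynøɣ]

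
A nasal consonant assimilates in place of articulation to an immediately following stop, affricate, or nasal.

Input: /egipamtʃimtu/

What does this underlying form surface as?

[egipaɲtʃintu]

/m/ before /tʃ/ (palatal) → [ɲ]
/m/ before /t/ (alveolar) → [n]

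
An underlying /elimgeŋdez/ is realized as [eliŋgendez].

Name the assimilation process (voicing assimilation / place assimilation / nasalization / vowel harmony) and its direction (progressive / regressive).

/m/→[ŋ] /ŋ/→[n].
Each target copies a feature from the following segment, so the direction is regressive.

place assimilation, regressive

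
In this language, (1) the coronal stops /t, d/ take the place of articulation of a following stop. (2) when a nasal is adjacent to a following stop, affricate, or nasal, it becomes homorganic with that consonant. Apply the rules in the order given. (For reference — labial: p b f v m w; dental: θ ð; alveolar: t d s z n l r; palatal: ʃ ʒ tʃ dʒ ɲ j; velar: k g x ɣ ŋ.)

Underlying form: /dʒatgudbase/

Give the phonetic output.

Rule 1: /t/ before /g/ (velar) → [k]
Rule 1: /d/ before /b/ (labial) → [b]
After rule 1: dʒakgubbase
Rule 2: no segment meets the rule's conditions; no change.

[dʒakgubbase]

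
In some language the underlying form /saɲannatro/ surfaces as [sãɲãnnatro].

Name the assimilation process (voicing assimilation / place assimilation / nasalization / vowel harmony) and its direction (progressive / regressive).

nasalization, regressive

/a/→[ã] /a/→[ã].
Each target copies a feature from the following segment, so the direction is regressive.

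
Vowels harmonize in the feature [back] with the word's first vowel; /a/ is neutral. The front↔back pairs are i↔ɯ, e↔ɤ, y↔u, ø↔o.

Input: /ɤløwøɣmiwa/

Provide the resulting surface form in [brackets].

/ø/ harmonizes with /ɤ/ ([+back]) → [o]
/ø/ harmonizes with /ɤ/ ([+back]) → [o]
/i/ harmonizes with /ɤ/ ([+back]) → [ɯ]

[ɤlowoɣmɯwa]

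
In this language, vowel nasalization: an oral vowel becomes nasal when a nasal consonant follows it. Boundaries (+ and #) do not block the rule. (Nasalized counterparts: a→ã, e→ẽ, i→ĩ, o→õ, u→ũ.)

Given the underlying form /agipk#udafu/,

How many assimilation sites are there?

No segment meets the rule's conditions.

0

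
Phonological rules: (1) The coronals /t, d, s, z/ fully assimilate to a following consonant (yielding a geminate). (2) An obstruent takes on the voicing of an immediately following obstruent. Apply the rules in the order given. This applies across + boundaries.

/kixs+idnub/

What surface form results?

Rule 1: /d/ before /n/ → [n] (total assimilation)
After rule 1: kixs+innub
Rule 2: no segment meets the rule's conditions; no change.

[kixs+innub]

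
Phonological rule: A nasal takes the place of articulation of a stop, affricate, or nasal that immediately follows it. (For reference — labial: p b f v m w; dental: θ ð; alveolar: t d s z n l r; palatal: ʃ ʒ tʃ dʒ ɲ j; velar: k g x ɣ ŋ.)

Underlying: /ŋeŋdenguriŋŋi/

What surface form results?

/ŋ/ before /d/ (alveolar) → [n]
/n/ before /g/ (velar) → [ŋ]

[ŋendeŋguriŋŋi]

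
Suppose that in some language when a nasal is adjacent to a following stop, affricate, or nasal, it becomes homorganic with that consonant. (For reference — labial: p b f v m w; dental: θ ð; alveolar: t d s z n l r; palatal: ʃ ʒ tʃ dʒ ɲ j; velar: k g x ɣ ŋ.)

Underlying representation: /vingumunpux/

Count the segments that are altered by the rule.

/n/ before /g/ (velar) → [ŋ]
/n/ before /p/ (labial) → [m]
2 segments change.

2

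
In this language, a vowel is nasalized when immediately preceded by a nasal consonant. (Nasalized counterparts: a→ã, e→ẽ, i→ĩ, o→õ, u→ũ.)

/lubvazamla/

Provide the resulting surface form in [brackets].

[lubvazamla]

no segment meets the rule's conditions; no change.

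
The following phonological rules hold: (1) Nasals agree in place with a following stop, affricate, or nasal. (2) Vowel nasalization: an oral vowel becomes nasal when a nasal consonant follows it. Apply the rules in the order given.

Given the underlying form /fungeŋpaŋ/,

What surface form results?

Rule 1: /n/ before /g/ (velar) → [ŋ]
Rule 1: /ŋ/ before /p/ (labial) → [m]
After rule 1: fuŋgempaŋ
Rule 2: /u/ before nasal /ŋ/ → [ũ]
Rule 2: /e/ before nasal /m/ → [ẽ]
Rule 2: /a/ before nasal /ŋ/ → [ã]

[fũŋgẽmpãŋ]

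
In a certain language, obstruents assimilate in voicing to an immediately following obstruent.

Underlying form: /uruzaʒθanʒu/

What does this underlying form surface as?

[uruzaʃθanʒu]

/ʒ/ before /θ/ (voiceless) → [ʃ]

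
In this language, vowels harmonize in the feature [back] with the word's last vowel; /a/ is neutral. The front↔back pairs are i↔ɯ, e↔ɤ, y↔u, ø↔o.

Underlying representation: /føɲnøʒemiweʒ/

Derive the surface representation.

[føɲnøʒemiweʒ]

no segment meets the rule's conditions; no change.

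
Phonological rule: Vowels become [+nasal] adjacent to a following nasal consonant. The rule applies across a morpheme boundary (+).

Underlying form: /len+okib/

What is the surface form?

[lẽn+okib]

/e/ before nasal /n/ → [ẽ]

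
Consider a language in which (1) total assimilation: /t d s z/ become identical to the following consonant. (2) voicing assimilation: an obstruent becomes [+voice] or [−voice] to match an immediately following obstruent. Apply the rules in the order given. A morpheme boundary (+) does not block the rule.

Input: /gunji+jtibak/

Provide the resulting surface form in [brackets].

Rule 1: no segment meets the rule's conditions; no change.
After rule 1: gunji+jtibak
Rule 2: no segment meets the rule's conditions; no change.

[gunji+jtibak]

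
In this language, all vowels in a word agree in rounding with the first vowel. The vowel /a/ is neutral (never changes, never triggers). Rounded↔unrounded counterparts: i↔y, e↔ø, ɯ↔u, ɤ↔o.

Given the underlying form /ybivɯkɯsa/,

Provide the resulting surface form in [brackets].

[ybyvukusa]

/i/ harmonizes with /y/ ([+round]) → [y]
/ɯ/ harmonizes with /y/ ([+round]) → [u]
/ɯ/ harmonizes with /y/ ([+round]) → [u]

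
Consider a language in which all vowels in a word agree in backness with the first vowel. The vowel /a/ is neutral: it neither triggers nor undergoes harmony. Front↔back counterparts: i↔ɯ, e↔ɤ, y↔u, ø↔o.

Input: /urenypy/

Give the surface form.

[urɤnupu]

/e/ harmonizes with /u/ ([+back]) → [ɤ]
/y/ harmonizes with /u/ ([+back]) → [u]
/y/ harmonizes with /u/ ([+back]) → [u]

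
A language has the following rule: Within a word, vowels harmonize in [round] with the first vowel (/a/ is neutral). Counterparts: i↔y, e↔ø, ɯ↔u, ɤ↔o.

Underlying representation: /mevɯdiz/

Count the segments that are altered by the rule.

0

No segment meets the rule's conditions.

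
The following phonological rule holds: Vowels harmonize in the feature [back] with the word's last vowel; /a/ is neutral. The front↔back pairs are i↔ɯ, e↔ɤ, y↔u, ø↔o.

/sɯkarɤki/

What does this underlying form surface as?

[sikareki]

/ɯ/ harmonizes with /i/ ([-back]) → [i]
/ɤ/ harmonizes with /i/ ([-back]) → [e]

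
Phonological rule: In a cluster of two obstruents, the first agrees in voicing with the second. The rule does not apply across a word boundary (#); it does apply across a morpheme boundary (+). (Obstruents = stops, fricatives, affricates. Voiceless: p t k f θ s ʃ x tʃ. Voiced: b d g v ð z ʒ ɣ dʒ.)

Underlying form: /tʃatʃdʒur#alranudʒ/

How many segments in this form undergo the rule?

1

/tʃ/ before /dʒ/ (voiced) → [dʒ]
1 segment changes.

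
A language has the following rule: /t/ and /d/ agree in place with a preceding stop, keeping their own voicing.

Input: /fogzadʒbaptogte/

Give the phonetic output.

/t/ after /p/ (labial) → [p]
/t/ after /g/ (velar) → [k]

[fogzadʒbappogke]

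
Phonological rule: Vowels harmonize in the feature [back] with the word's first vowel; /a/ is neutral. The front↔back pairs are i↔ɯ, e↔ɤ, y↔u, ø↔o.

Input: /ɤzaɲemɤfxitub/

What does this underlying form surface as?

/e/ harmonizes with /ɤ/ ([+back]) → [ɤ]
/i/ harmonizes with /ɤ/ ([+back]) → [ɯ]

[ɤzaɲɤmɤfxɯtub]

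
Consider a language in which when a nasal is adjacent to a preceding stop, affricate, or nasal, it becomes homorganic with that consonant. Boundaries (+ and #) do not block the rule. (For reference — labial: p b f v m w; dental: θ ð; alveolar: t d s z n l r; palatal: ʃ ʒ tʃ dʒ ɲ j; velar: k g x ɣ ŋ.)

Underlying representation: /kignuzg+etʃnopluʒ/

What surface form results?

/n/ after /g/ (velar) → [ŋ]
/n/ after /tʃ/ (palatal) → [ɲ]

[kigŋuzg+etʃɲopluʒ]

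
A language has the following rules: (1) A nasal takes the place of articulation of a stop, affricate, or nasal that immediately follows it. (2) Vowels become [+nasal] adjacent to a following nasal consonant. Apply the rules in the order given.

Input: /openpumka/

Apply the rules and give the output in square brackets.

[opẽmpũŋka]

Rule 1: /n/ before /p/ (labial) → [m]
Rule 1: /m/ before /k/ (velar) → [ŋ]
After rule 1: opempuŋka
Rule 2: /e/ before nasal /m/ → [ẽ]
Rule 2: /u/ before nasal /ŋ/ → [ũ]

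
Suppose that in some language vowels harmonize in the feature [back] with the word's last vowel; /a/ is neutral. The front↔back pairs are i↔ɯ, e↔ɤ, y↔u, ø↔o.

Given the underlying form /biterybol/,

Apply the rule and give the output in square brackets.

[bɯtɤrubol]

/i/ harmonizes with /o/ ([+back]) → [ɯ]
/e/ harmonizes with /o/ ([+back]) → [ɤ]
/y/ harmonizes with /o/ ([+back]) → [u]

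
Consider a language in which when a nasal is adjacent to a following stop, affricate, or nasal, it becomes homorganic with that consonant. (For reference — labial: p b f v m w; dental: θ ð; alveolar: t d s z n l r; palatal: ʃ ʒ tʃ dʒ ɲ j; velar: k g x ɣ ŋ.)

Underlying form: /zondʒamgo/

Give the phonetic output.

[zoɲdʒaŋgo]

/n/ before /dʒ/ (palatal) → [ɲ]
/m/ before /g/ (velar) → [ŋ]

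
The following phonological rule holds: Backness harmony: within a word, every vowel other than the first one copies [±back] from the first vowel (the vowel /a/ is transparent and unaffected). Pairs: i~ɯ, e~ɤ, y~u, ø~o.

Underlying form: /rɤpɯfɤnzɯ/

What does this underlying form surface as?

no segment meets the rule's conditions; no change.

[rɤpɯfɤnzɯ]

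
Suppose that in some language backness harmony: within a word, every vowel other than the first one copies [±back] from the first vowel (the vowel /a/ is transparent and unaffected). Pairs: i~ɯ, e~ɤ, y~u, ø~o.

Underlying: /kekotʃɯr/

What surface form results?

[kekøtʃir]

/o/ harmonizes with /e/ ([-back]) → [ø]
/ɯ/ harmonizes with /e/ ([-back]) → [i]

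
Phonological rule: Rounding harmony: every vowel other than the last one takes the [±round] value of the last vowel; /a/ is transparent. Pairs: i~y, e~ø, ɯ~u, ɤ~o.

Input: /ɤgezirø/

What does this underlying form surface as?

/ɤ/ harmonizes with /ø/ ([+round]) → [o]
/e/ harmonizes with /ø/ ([+round]) → [ø]
/i/ harmonizes with /ø/ ([+round]) → [y]

[ogøzyrø]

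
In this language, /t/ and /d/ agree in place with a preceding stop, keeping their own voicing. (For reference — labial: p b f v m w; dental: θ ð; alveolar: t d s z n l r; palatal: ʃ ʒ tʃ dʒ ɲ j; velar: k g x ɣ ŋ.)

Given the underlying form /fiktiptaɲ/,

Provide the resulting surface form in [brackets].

[fikkippaɲ]

/t/ after /k/ (velar) → [k]
/t/ after /p/ (labial) → [p]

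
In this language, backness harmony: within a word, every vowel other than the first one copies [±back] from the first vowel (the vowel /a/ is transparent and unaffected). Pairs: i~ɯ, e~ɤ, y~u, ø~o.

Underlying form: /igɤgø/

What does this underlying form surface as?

/ɤ/ harmonizes with /i/ ([-back]) → [e]

[igegø]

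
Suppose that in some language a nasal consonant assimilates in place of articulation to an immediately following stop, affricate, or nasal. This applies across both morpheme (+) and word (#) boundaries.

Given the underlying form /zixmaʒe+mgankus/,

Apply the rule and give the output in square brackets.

[zixmaʒe+ŋgaŋkus]

/m/ before /g/ (velar) → [ŋ]
/n/ before /k/ (velar) → [ŋ]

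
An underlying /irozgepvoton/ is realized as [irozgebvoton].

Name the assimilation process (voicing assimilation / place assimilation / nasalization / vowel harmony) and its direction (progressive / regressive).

/p/→[b].
Each target copies a feature from the following segment, so the direction is regressive.

voicing assimilation, regressive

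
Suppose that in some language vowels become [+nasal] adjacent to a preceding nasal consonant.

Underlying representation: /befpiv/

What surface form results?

no segment meets the rule's conditions; no change.

[befpiv]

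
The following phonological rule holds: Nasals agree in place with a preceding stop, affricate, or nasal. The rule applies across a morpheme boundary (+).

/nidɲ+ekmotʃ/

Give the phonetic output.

/ɲ/ after /d/ (alveolar) → [n]
/m/ after /k/ (velar) → [ŋ]

[nidn+ekŋotʃ]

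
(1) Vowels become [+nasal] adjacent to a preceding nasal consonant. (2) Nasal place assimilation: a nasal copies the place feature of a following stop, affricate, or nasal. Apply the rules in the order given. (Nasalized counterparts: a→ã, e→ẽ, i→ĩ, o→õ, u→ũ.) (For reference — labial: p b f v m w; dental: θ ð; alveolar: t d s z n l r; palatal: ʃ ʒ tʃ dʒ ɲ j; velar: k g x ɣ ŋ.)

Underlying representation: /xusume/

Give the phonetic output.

Rule 1: /e/ after nasal /m/ → [ẽ]
After rule 1: xusumẽ
Rule 2: no segment meets the rule's conditions; no change.

[xusumẽ]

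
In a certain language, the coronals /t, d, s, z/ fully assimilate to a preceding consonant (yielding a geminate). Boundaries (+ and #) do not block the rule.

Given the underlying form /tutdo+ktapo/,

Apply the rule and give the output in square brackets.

[tutto+kkapo]

/d/ after /t/ → [t] (total assimilation)
/t/ after /k/ → [k] (total assimilation)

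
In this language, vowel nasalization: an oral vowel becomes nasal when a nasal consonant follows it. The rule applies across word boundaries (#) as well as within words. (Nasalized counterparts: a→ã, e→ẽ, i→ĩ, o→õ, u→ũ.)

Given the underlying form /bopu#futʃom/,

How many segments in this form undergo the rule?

1

/o/ before nasal /m/ → [õ]
1 segment changes.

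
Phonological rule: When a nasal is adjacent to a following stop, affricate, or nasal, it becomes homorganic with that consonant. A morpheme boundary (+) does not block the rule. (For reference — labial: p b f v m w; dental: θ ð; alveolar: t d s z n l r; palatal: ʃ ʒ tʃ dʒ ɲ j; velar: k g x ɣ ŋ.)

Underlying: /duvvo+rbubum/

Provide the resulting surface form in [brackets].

no segment meets the rule's conditions; no change.

[duvvo+rbubum]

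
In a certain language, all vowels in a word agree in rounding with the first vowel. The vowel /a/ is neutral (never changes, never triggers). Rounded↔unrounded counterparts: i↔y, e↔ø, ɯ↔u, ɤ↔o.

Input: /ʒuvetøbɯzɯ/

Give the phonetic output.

/e/ harmonizes with /u/ ([+round]) → [ø]
/ɯ/ harmonizes with /u/ ([+round]) → [u]
/ɯ/ harmonizes with /u/ ([+round]) → [u]

[ʒuvøtøbuzu]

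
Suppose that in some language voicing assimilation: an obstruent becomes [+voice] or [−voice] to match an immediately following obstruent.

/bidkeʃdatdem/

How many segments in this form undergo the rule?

/d/ before /k/ (voiceless) → [t]
/ʃ/ before /d/ (voiced) → [ʒ]
/t/ before /d/ (voiced) → [d]
3 segments change.

3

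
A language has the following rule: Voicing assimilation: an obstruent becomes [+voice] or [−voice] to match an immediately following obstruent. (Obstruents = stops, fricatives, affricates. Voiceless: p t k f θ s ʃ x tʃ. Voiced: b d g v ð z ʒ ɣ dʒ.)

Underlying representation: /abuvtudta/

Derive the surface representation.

/v/ before /t/ (voiceless) → [f]
/d/ before /t/ (voiceless) → [t]

[abuftutta]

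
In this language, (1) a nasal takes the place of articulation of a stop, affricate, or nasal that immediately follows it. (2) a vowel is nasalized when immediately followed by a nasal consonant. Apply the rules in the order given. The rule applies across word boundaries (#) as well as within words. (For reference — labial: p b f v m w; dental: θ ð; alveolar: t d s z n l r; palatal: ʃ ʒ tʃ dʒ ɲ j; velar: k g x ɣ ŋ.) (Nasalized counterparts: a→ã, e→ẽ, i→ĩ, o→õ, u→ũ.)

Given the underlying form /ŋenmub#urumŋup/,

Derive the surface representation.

[ŋẽmmub#urũŋŋup]

Rule 1: /n/ before /m/ (labial) → [m]
Rule 1: /m/ before /ŋ/ (velar) → [ŋ]
After rule 1: ŋemmub#uruŋŋup
Rule 2: /e/ before nasal /m/ → [ẽ]
Rule 2: /u/ before nasal /ŋ/ → [ũ]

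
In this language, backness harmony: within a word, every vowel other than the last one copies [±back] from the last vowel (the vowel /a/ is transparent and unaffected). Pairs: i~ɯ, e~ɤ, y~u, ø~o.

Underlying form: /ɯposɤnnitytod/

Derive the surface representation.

/i/ harmonizes with /o/ ([+back]) → [ɯ]
/y/ harmonizes with /o/ ([+back]) → [u]

[ɯposɤnnɯtutod]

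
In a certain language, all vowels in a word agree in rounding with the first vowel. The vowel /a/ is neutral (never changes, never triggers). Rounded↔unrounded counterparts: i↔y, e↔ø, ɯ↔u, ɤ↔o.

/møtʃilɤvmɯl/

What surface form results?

[møtʃylovmul]

/i/ harmonizes with /ø/ ([+round]) → [y]
/ɤ/ harmonizes with /ø/ ([+round]) → [o]
/ɯ/ harmonizes with /ø/ ([+round]) → [u]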